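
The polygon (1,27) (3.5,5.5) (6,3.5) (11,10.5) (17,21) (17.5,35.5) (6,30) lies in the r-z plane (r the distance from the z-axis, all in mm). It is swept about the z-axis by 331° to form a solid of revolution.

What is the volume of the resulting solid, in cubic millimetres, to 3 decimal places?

Volume = 17029.630 mm³

Profile (r,z), 7 vertices: (1,27) (3.5,5.5) (6,3.5) (11,10.5) (17,21) (17.5,35.5) (6,30)
edge 0: (1,27)→(3.5,5.5)  cross = 1·5.5 − 3.5·27 = -89.0000; (r_i+r_j)·cross = 4.5·-89.0000 = -400.5000
edge 1: (3.5,5.5)→(6,3.5)  cross = 3.5·3.5 − 6·5.5 = -20.7500; (r_i+r_j)·cross = 9.5·-20.7500 = -197.1250
edge 2: (6,3.5)→(11,10.5)  cross = 6·10.5 − 11·3.5 = 24.5000; (r_i+r_j)·cross = 17·24.5000 = 416.5000
edge 3: (11,10.5)→(17,21)  cross = 11·21 − 17·10.5 = 52.5000; (r_i+r_j)·cross = 28·52.5000 = 1470.0000
edge 4: (17,21)→(17.5,35.5)  cross = 17·35.5 − 17.5·21 = 236.0000; (r_i+r_j)·cross = 34.5·236.0000 = 8142.0000
edge 5: (17.5,35.5)→(6,30)  cross = 17.5·30 − 6·35.5 = 312.0000; (r_i+r_j)·cross = 23.5·312.0000 = 7332.0000
edge 6: (6,30)→(1,27)  cross = 6·27 − 1·30 = 132.0000; (r_i+r_j)·cross = 7·132.0000 = 924.0000
Σcross = 647.2500 → A = |Σcross|/2 = 323.6250 mm²
Σ(r_i+r_j)·cross = 17686.8750 → first moment M = |Σ|/6 = 2947.8125
R_c = M/A = 2947.8125/323.6250 = 9.1087 mm
θ = 331° = 5.777040 rad
V = θ·R_c·A = 5.777040·9.1087·323.6250 = 17029.630 mm³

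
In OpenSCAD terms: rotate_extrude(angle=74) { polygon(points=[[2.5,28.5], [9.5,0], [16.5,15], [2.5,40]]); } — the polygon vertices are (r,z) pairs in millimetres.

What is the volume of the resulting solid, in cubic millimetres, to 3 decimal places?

Profile (r,z), 4 vertices: (2.5,28.5) (9.5,0) (16.5,15) (2.5,40)
edge 0: (2.5,28.5)→(9.5,0)  cross = 2.5·0 − 9.5·28.5 = -270.7500; (r_i+r_j)·cross = 12·-270.7500 = -3249.0000
edge 1: (9.5,0)→(16.5,15)  cross = 9.5·15 − 16.5·0 = 142.5000; (r_i+r_j)·cross = 26·142.5000 = 3705.0000
edge 2: (16.5,15)→(2.5,40)  cross = 16.5·40 − 2.5·15 = 622.5000; (r_i+r_j)·cross = 19·622.5000 = 11827.5000
edge 3: (2.5,40)→(2.5,28.5)  cross = 2.5·28.5 − 2.5·40 = -28.7500; (r_i+r_j)·cross = 5·-28.7500 = -143.7500
Σcross = 465.5000 → A = |Σcross|/2 = 232.7500 mm²
Σ(r_i+r_j)·cross = 12139.7500 → first moment M = |Σ|/6 = 2023.2917
R_c = M/A = 2023.2917/232.7500 = 8.6930 mm
θ = 74° = 1.291544 rad
V = θ·R_c·A = 1.291544·8.6930·232.7500 = 2613.169 mm³

Volume = 2613.169 mm³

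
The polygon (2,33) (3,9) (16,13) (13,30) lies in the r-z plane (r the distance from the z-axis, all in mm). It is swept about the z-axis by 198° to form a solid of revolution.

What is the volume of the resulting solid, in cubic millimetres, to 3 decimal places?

Profile (r,z), 4 vertices: (2,33) (3,9) (16,13) (13,30)
edge 0: (2,33)→(3,9)  cross = 2·9 − 3·33 = -81.0000; (r_i+r_j)·cross = 5·-81.0000 = -405.0000
edge 1: (3,9)→(16,13)  cross = 3·13 − 16·9 = -105.0000; (r_i+r_j)·cross = 19·-105.0000 = -1995.0000
edge 2: (16,13)→(13,30)  cross = 16·30 − 13·13 = 311.0000; (r_i+r_j)·cross = 29·311.0000 = 9019.0000
edge 3: (13,30)→(2,33)  cross = 13·33 − 2·30 = 369.0000; (r_i+r_j)·cross = 15·369.0000 = 5535.0000
Σcross = 494.0000 → A = |Σcross|/2 = 247.0000 mm²
Σ(r_i+r_j)·cross = 12154.0000 → first moment M = |Σ|/6 = 2025.6667
R_c = M/A = 2025.6667/247.0000 = 8.2011 mm
θ = 198° = 3.455752 rad
V = θ·R_c·A = 3.455752·8.2011·247.0000 = 7000.201 mm³

Volume = 7000.201 mm³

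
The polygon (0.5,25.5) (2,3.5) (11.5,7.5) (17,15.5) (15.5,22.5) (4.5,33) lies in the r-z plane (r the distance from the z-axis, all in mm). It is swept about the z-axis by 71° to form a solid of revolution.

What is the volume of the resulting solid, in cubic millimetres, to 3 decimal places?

Volume = 2953.749 mm³

Profile (r,z), 6 vertices: (0.5,25.5) (2,3.5) (11.5,7.5) (17,15.5) (15.5,22.5) (4.5,33)
edge 0: (0.5,25.5)→(2,3.5)  cross = 0.5·3.5 − 2·25.5 = -49.2500; (r_i+r_j)·cross = 2.5·-49.2500 = -123.1250
edge 1: (2,3.5)→(11.5,7.5)  cross = 2·7.5 − 11.5·3.5 = -25.2500; (r_i+r_j)·cross = 13.5·-25.2500 = -340.8750
edge 2: (11.5,7.5)→(17,15.5)  cross = 11.5·15.5 − 17·7.5 = 50.7500; (r_i+r_j)·cross = 28.5·50.7500 = 1446.3750
edge 3: (17,15.5)→(15.5,22.5)  cross = 17·22.5 − 15.5·15.5 = 142.2500; (r_i+r_j)·cross = 32.5·142.2500 = 4623.1250
edge 4: (15.5,22.5)→(4.5,33)  cross = 15.5·33 − 4.5·22.5 = 410.2500; (r_i+r_j)·cross = 20·410.2500 = 8205.0000
edge 5: (4.5,33)→(0.5,25.5)  cross = 4.5·25.5 − 0.5·33 = 98.2500; (r_i+r_j)·cross = 5·98.2500 = 491.2500
Σcross = 627.0000 → A = |Σcross|/2 = 313.5000 mm²
Σ(r_i+r_j)·cross = 14301.7500 → first moment M = |Σ|/6 = 2383.6250
R_c = M/A = 2383.6250/313.5000 = 7.6033 mm
θ = 71° = 1.239184 rad
V = θ·R_c·A = 1.239184·7.6033·313.5000 = 2953.749 mm³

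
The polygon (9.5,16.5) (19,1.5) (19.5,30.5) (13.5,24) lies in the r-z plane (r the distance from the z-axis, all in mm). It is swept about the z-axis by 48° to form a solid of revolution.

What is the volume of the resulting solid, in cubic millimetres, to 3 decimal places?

Volume = 2009.432 mm³

Profile (r,z), 4 vertices: (9.5,16.5) (19,1.5) (19.5,30.5) (13.5,24)
edge 0: (9.5,16.5)→(19,1.5)  cross = 9.5·1.5 − 19·16.5 = -299.2500; (r_i+r_j)·cross = 28.5·-299.2500 = -8528.6250
edge 1: (19,1.5)→(19.5,30.5)  cross = 19·30.5 − 19.5·1.5 = 550.2500; (r_i+r_j)·cross = 38.5·550.2500 = 21184.6250
edge 2: (19.5,30.5)→(13.5,24)  cross = 19.5·24 − 13.5·30.5 = 56.2500; (r_i+r_j)·cross = 33·56.2500 = 1856.2500
edge 3: (13.5,24)→(9.5,16.5)  cross = 13.5·16.5 − 9.5·24 = -5.2500; (r_i+r_j)·cross = 23·-5.2500 = -120.7500
Σcross = 302.0000 → A = |Σcross|/2 = 151.0000 mm²
Σ(r_i+r_j)·cross = 14391.5000 → first moment M = |Σ|/6 = 2398.5833
R_c = M/A = 2398.5833/151.0000 = 15.8847 mm
θ = 48° = 0.837758 rad
V = θ·R_c·A = 0.837758·15.8847·151.0000 = 2009.432 mm³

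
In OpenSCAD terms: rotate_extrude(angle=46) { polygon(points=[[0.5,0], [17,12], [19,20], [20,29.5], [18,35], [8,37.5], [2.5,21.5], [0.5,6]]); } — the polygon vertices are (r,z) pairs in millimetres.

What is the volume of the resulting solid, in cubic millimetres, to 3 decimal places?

Volume = 3735.919 mm³

Profile (r,z), 8 vertices: (0.5,0) (17,12) (19,20) (20,29.5) (18,35) (8,37.5) (2.5,21.5) (0.5,6)
edge 0: (0.5,0)→(17,12)  cross = 0.5·12 − 17·0 = 6.0000; (r_i+r_j)·cross = 17.5·6.0000 = 105.0000
edge 1: (17,12)→(19,20)  cross = 17·20 − 19·12 = 112.0000; (r_i+r_j)·cross = 36·112.0000 = 4032.0000
edge 2: (19,20)→(20,29.5)  cross = 19·29.5 − 20·20 = 160.5000; (r_i+r_j)·cross = 39·160.5000 = 6259.5000
edge 3: (20,29.5)→(18,35)  cross = 20·35 − 18·29.5 = 169.0000; (r_i+r_j)·cross = 38·169.0000 = 6422.0000
edge 4: (18,35)→(8,37.5)  cross = 18·37.5 − 8·35 = 395.0000; (r_i+r_j)·cross = 26·395.0000 = 10270.0000
edge 5: (8,37.5)→(2.5,21.5)  cross = 8·21.5 − 2.5·37.5 = 78.2500; (r_i+r_j)·cross = 10.5·78.2500 = 821.6250
edge 6: (2.5,21.5)→(0.5,6)  cross = 2.5·6 − 0.5·21.5 = 4.2500; (r_i+r_j)·cross = 3·4.2500 = 12.7500
edge 7: (0.5,6)→(0.5,0)  cross = 0.5·0 − 0.5·6 = -3.0000; (r_i+r_j)·cross = 1·-3.0000 = -3.0000
Σcross = 922.0000 → A = |Σcross|/2 = 461.0000 mm²
Σ(r_i+r_j)·cross = 27919.8750 → first moment M = |Σ|/6 = 4653.3125
R_c = M/A = 4653.3125/461.0000 = 10.0940 mm
θ = 46° = 0.802851 rad
V = θ·R_c·A = 0.802851·10.0940·461.0000 = 3735.919 mm³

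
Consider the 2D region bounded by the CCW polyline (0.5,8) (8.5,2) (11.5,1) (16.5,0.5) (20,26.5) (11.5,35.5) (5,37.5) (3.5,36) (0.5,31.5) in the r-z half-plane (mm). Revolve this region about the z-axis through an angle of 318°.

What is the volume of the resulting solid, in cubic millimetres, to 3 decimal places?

Profile (r,z), 9 vertices: (0.5,8) (8.5,2) (11.5,1) (16.5,0.5) (20,26.5) (11.5,35.5) (5,37.5) (3.5,36) (0.5,31.5)
edge 0: (0.5,8)→(8.5,2)  cross = 0.5·2 − 8.5·8 = -67.0000; (r_i+r_j)·cross = 9·-67.0000 = -603.0000
edge 1: (8.5,2)→(11.5,1)  cross = 8.5·1 − 11.5·2 = -14.5000; (r_i+r_j)·cross = 20·-14.5000 = -290.0000
edge 2: (11.5,1)→(16.5,0.5)  cross = 11.5·0.5 − 16.5·1 = -10.7500; (r_i+r_j)·cross = 28·-10.7500 = -301.0000
edge 3: (16.5,0.5)→(20,26.5)  cross = 16.5·26.5 − 20·0.5 = 427.2500; (r_i+r_j)·cross = 36.5·427.2500 = 15594.6250
edge 4: (20,26.5)→(11.5,35.5)  cross = 20·35.5 − 11.5·26.5 = 405.2500; (r_i+r_j)·cross = 31.5·405.2500 = 12765.3750
edge 5: (11.5,35.5)→(5,37.5)  cross = 11.5·37.5 − 5·35.5 = 253.7500; (r_i+r_j)·cross = 16.5·253.7500 = 4186.8750
edge 6: (5,37.5)→(3.5,36)  cross = 5·36 − 3.5·37.5 = 48.7500; (r_i+r_j)·cross = 8.5·48.7500 = 414.3750
edge 7: (3.5,36)→(0.5,31.5)  cross = 3.5·31.5 − 0.5·36 = 92.2500; (r_i+r_j)·cross = 4·92.2500 = 369.0000
edge 8: (0.5,31.5)→(0.5,8)  cross = 0.5·8 − 0.5·31.5 = -11.7500; (r_i+r_j)·cross = 1·-11.7500 = -11.7500
Σcross = 1123.2500 → A = |Σcross|/2 = 561.6250 mm²
Σ(r_i+r_j)·cross = 32124.5000 → first moment M = |Σ|/6 = 5354.0833
R_c = M/A = 5354.0833/561.6250 = 9.5332 mm
θ = 318° = 5.550147 rad
V = θ·R_c·A = 5.550147·9.5332·561.6250 = 29715.950 mm³

Volume = 29715.950 mm³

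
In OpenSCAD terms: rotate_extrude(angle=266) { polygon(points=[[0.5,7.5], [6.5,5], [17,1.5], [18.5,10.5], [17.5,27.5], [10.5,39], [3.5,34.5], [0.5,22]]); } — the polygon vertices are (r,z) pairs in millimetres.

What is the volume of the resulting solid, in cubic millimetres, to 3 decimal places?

Profile (r,z), 8 vertices: (0.5,7.5) (6.5,5) (17,1.5) (18.5,10.5) (17.5,27.5) (10.5,39) (3.5,34.5) (0.5,22)
edge 0: (0.5,7.5)→(6.5,5)  cross = 0.5·5 − 6.5·7.5 = -46.2500; (r_i+r_j)·cross = 7·-46.2500 = -323.7500
edge 1: (6.5,5)→(17,1.5)  cross = 6.5·1.5 − 17·5 = -75.2500; (r_i+r_j)·cross = 23.5·-75.2500 = -1768.3750
edge 2: (17,1.5)→(18.5,10.5)  cross = 17·10.5 − 18.5·1.5 = 150.7500; (r_i+r_j)·cross = 35.5·150.7500 = 5351.6250
edge 3: (18.5,10.5)→(17.5,27.5)  cross = 18.5·27.5 − 17.5·10.5 = 325.0000; (r_i+r_j)·cross = 36·325.0000 = 11700.0000
edge 4: (17.5,27.5)→(10.5,39)  cross = 17.5·39 − 10.5·27.5 = 393.7500; (r_i+r_j)·cross = 28·393.7500 = 11025.0000
edge 5: (10.5,39)→(3.5,34.5)  cross = 10.5·34.5 − 3.5·39 = 225.7500; (r_i+r_j)·cross = 14·225.7500 = 3160.5000
edge 6: (3.5,34.5)→(0.5,22)  cross = 3.5·22 − 0.5·34.5 = 59.7500; (r_i+r_j)·cross = 4·59.7500 = 239.0000
edge 7: (0.5,22)→(0.5,7.5)  cross = 0.5·7.5 − 0.5·22 = -7.2500; (r_i+r_j)·cross = 1·-7.2500 = -7.2500
Σcross = 1026.2500 → A = |Σcross|/2 = 513.1250 mm²
Σ(r_i+r_j)·cross = 29376.7500 → first moment M = |Σ|/6 = 4896.1250
R_c = M/A = 4896.1250/513.1250 = 9.5418 mm
θ = 266° = 4.642576 rad
V = θ·R_c·A = 4.642576·9.5418·513.1250 = 22730.631 mm³

Volume = 22730.631 mm³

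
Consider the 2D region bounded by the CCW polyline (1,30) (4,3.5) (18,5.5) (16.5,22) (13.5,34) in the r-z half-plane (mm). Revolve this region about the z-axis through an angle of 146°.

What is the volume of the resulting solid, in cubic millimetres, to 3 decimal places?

Profile (r,z), 5 vertices: (1,30) (4,3.5) (18,5.5) (16.5,22) (13.5,34)
edge 0: (1,30)→(4,3.5)  cross = 1·3.5 − 4·30 = -116.5000; (r_i+r_j)·cross = 5·-116.5000 = -582.5000
edge 1: (4,3.5)→(18,5.5)  cross = 4·5.5 − 18·3.5 = -41.0000; (r_i+r_j)·cross = 22·-41.0000 = -902.0000
edge 2: (18,5.5)→(16.5,22)  cross = 18·22 − 16.5·5.5 = 305.2500; (r_i+r_j)·cross = 34.5·305.2500 = 10531.1250
edge 3: (16.5,22)→(13.5,34)  cross = 16.5·34 − 13.5·22 = 264.0000; (r_i+r_j)·cross = 30·264.0000 = 7920.0000
edge 4: (13.5,34)→(1,30)  cross = 13.5·30 − 1·34 = 371.0000; (r_i+r_j)·cross = 14.5·371.0000 = 5379.5000
Σcross = 782.7500 → A = |Σcross|/2 = 391.3750 mm²
Σ(r_i+r_j)·cross = 22346.1250 → first moment M = |Σ|/6 = 3724.3542
R_c = M/A = 3724.3542/391.3750 = 9.5161 mm
θ = 146° = 2.548181 rad
V = θ·R_c·A = 2.548181·9.5161·391.3750 = 9490.327 mm³

Volume = 9490.327 mm³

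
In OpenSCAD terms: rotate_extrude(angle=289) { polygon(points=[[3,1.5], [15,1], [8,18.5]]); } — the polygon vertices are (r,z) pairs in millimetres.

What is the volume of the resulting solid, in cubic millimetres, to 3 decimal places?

Volume = 4513.541 mm³

Profile (r,z), 3 vertices: (3,1.5) (15,1) (8,18.5)
edge 0: (3,1.5)→(15,1)  cross = 3·1 − 15·1.5 = -19.5000; (r_i+r_j)·cross = 18·-19.5000 = -351.0000
edge 1: (15,1)→(8,18.5)  cross = 15·18.5 − 8·1 = 269.5000; (r_i+r_j)·cross = 23·269.5000 = 6198.5000
edge 2: (8,18.5)→(3,1.5)  cross = 8·1.5 − 3·18.5 = -43.5000; (r_i+r_j)·cross = 11·-43.5000 = -478.5000
Σcross = 206.5000 → A = |Σcross|/2 = 103.2500 mm²
Σ(r_i+r_j)·cross = 5369.0000 → first moment M = |Σ|/6 = 894.8333
R_c = M/A = 894.8333/103.2500 = 8.6667 mm
θ = 289° = 5.044002 rad
V = θ·R_c·A = 5.044002·8.6667·103.2500 = 4513.541 mm³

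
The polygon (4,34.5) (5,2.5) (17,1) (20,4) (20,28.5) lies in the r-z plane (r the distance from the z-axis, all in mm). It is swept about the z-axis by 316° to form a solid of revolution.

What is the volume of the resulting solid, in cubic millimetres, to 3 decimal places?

Volume = 30253.392 mm³

Profile (r,z), 5 vertices: (4,34.5) (5,2.5) (17,1) (20,4) (20,28.5)
edge 0: (4,34.5)→(5,2.5)  cross = 4·2.5 − 5·34.5 = -162.5000; (r_i+r_j)·cross = 9·-162.5000 = -1462.5000
edge 1: (5,2.5)→(17,1)  cross = 5·1 − 17·2.5 = -37.5000; (r_i+r_j)·cross = 22·-37.5000 = -825.0000
edge 2: (17,1)→(20,4)  cross = 17·4 − 20·1 = 48.0000; (r_i+r_j)·cross = 37·48.0000 = 1776.0000
edge 3: (20,4)→(20,28.5)  cross = 20·28.5 − 20·4 = 490.0000; (r_i+r_j)·cross = 40·490.0000 = 19600.0000
edge 4: (20,28.5)→(4,34.5)  cross = 20·34.5 − 4·28.5 = 576.0000; (r_i+r_j)·cross = 24·576.0000 = 13824.0000
Σcross = 914.0000 → A = |Σcross|/2 = 457.0000 mm²
Σ(r_i+r_j)·cross = 32912.5000 → first moment M = |Σ|/6 = 5485.4167
R_c = M/A = 5485.4167/457.0000 = 12.0031 mm
θ = 316° = 5.515240 rad
V = θ·R_c·A = 5.515240·12.0031·457.0000 = 30253.392 mm³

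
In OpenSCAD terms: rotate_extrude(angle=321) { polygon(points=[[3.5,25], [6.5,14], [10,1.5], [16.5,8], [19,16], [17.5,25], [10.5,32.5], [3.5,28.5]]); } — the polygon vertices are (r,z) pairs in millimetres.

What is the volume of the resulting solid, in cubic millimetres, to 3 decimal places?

Profile (r,z), 8 vertices: (3.5,25) (6.5,14) (10,1.5) (16.5,8) (19,16) (17.5,25) (10.5,32.5) (3.5,28.5)
edge 0: (3.5,25)→(6.5,14)  cross = 3.5·14 − 6.5·25 = -113.5000; (r_i+r_j)·cross = 10·-113.5000 = -1135.0000
edge 1: (6.5,14)→(10,1.5)  cross = 6.5·1.5 − 10·14 = -130.2500; (r_i+r_j)·cross = 16.5·-130.2500 = -2149.1250
edge 2: (10,1.5)→(16.5,8)  cross = 10·8 − 16.5·1.5 = 55.2500; (r_i+r_j)·cross = 26.5·55.2500 = 1464.1250
edge 3: (16.5,8)→(19,16)  cross = 16.5·16 − 19·8 = 112.0000; (r_i+r_j)·cross = 35.5·112.0000 = 3976.0000
edge 4: (19,16)→(17.5,25)  cross = 19·25 − 17.5·16 = 195.0000; (r_i+r_j)·cross = 36.5·195.0000 = 7117.5000
edge 5: (17.5,25)→(10.5,32.5)  cross = 17.5·32.5 − 10.5·25 = 306.2500; (r_i+r_j)·cross = 28·306.2500 = 8575.0000
edge 6: (10.5,32.5)→(3.5,28.5)  cross = 10.5·28.5 − 3.5·32.5 = 185.5000; (r_i+r_j)·cross = 14·185.5000 = 2597.0000
edge 7: (3.5,28.5)→(3.5,25)  cross = 3.5·25 − 3.5·28.5 = -12.2500; (r_i+r_j)·cross = 7·-12.2500 = -85.7500
Σcross = 598.0000 → A = |Σcross|/2 = 299.0000 mm²
Σ(r_i+r_j)·cross = 20359.7500 → first moment M = |Σ|/6 = 3393.2917
R_c = M/A = 3393.2917/299.0000 = 11.3488 mm
θ = 321° = 5.602507 rad
V = θ·R_c·A = 5.602507·11.3488·299.0000 = 19010.940 mm³

Volume = 19010.940 mm³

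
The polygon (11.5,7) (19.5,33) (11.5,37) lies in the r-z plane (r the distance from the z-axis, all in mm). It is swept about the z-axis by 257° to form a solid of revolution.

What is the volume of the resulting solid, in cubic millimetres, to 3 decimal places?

Profile (r,z), 3 vertices: (11.5,7) (19.5,33) (11.5,37)
edge 0: (11.5,7)→(19.5,33)  cross = 11.5·33 − 19.5·7 = 243.0000; (r_i+r_j)·cross = 31·243.0000 = 7533.0000
edge 1: (19.5,33)→(11.5,37)  cross = 19.5·37 − 11.5·33 = 342.0000; (r_i+r_j)·cross = 31·342.0000 = 10602.0000
edge 2: (11.5,37)→(11.5,7)  cross = 11.5·7 − 11.5·37 = -345.0000; (r_i+r_j)·cross = 23·-345.0000 = -7935.0000
Σcross = 240.0000 → A = |Σcross|/2 = 120.0000 mm²
Σ(r_i+r_j)·cross = 10200.0000 → first moment M = |Σ|/6 = 1700.0000
R_c = M/A = 1700.0000/120.0000 = 14.1667 mm
θ = 257° = 4.485496 rad
V = θ·R_c·A = 4.485496·14.1667·120.0000 = 7625.344 mm³

Volume = 7625.344 mm³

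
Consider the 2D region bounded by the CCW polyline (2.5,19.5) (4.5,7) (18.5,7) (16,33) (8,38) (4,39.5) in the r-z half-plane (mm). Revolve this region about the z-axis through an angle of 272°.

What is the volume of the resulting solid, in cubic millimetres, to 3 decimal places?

Volume = 19417.725 mm³

Profile (r,z), 6 vertices: (2.5,19.5) (4.5,7) (18.5,7) (16,33) (8,38) (4,39.5)
edge 0: (2.5,19.5)→(4.5,7)  cross = 2.5·7 − 4.5·19.5 = -70.2500; (r_i+r_j)·cross = 7·-70.2500 = -491.7500
edge 1: (4.5,7)→(18.5,7)  cross = 4.5·7 − 18.5·7 = -98.0000; (r_i+r_j)·cross = 23·-98.0000 = -2254.0000
edge 2: (18.5,7)→(16,33)  cross = 18.5·33 − 16·7 = 498.5000; (r_i+r_j)·cross = 34.5·498.5000 = 17198.2500
edge 3: (16,33)→(8,38)  cross = 16·38 − 8·33 = 344.0000; (r_i+r_j)·cross = 24·344.0000 = 8256.0000
edge 4: (8,38)→(4,39.5)  cross = 8·39.5 − 4·38 = 164.0000; (r_i+r_j)·cross = 12·164.0000 = 1968.0000
edge 5: (4,39.5)→(2.5,19.5)  cross = 4·19.5 − 2.5·39.5 = -20.7500; (r_i+r_j)·cross = 6.5·-20.7500 = -134.8750
Σcross = 817.5000 → A = |Σcross|/2 = 408.7500 mm²
Σ(r_i+r_j)·cross = 24541.6250 → first moment M = |Σ|/6 = 4090.2708
R_c = M/A = 4090.2708/408.7500 = 10.0068 mm
θ = 272° = 4.747296 rad
V = θ·R_c·A = 4.747296·10.0068·408.7500 = 19417.725 mm³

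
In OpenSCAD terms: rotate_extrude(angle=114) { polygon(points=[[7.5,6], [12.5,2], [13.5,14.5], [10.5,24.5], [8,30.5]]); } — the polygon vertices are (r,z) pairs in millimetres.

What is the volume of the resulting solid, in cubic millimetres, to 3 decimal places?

Profile (r,z), 5 vertices: (7.5,6) (12.5,2) (13.5,14.5) (10.5,24.5) (8,30.5)
edge 0: (7.5,6)→(12.5,2)  cross = 7.5·2 − 12.5·6 = -60.0000; (r_i+r_j)·cross = 20·-60.0000 = -1200.0000
edge 1: (12.5,2)→(13.5,14.5)  cross = 12.5·14.5 − 13.5·2 = 154.2500; (r_i+r_j)·cross = 26·154.2500 = 4010.5000
edge 2: (13.5,14.5)→(10.5,24.5)  cross = 13.5·24.5 − 10.5·14.5 = 178.5000; (r_i+r_j)·cross = 24·178.5000 = 4284.0000
edge 3: (10.5,24.5)→(8,30.5)  cross = 10.5·30.5 − 8·24.5 = 124.2500; (r_i+r_j)·cross = 18.5·124.2500 = 2298.6250
edge 4: (8,30.5)→(7.5,6)  cross = 8·6 − 7.5·30.5 = -180.7500; (r_i+r_j)·cross = 15.5·-180.7500 = -2801.6250
Σcross = 216.2500 → A = |Σcross|/2 = 108.1250 mm²
Σ(r_i+r_j)·cross = 6591.5000 → first moment M = |Σ|/6 = 1098.5833
R_c = M/A = 1098.5833/108.1250 = 10.1603 mm
θ = 114° = 1.989675 rad
V = θ·R_c·A = 1.989675·10.1603·108.1250 = 2185.824 mm³

Volume = 2185.824 mm³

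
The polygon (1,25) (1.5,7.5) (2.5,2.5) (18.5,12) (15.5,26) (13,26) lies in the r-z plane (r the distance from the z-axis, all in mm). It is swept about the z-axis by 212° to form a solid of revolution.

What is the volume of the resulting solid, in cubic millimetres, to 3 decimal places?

Profile (r,z), 6 vertices: (1,25) (1.5,7.5) (2.5,2.5) (18.5,12) (15.5,26) (13,26)
edge 0: (1,25)→(1.5,7.5)  cross = 1·7.5 − 1.5·25 = -30.0000; (r_i+r_j)·cross = 2.5·-30.0000 = -75.0000
edge 1: (1.5,7.5)→(2.5,2.5)  cross = 1.5·2.5 − 2.5·7.5 = -15.0000; (r_i+r_j)·cross = 4·-15.0000 = -60.0000
edge 2: (2.5,2.5)→(18.5,12)  cross = 2.5·12 − 18.5·2.5 = -16.2500; (r_i+r_j)·cross = 21·-16.2500 = -341.2500
edge 3: (18.5,12)→(15.5,26)  cross = 18.5·26 − 15.5·12 = 295.0000; (r_i+r_j)·cross = 34·295.0000 = 10030.0000
edge 4: (15.5,26)→(13,26)  cross = 15.5·26 − 13·26 = 65.0000; (r_i+r_j)·cross = 28.5·65.0000 = 1852.5000
edge 5: (13,26)→(1,25)  cross = 13·25 − 1·26 = 299.0000; (r_i+r_j)·cross = 14·299.0000 = 4186.0000
Σcross = 597.7500 → A = |Σcross|/2 = 298.8750 mm²
Σ(r_i+r_j)·cross = 15592.2500 → first moment M = |Σ|/6 = 2598.7083
R_c = M/A = 2598.7083/298.8750 = 8.6950 mm
θ = 212° = 3.700098 rad
V = θ·R_c·A = 3.700098·8.6950·298.8750 = 9615.476 mm³

Volume = 9615.476 mm³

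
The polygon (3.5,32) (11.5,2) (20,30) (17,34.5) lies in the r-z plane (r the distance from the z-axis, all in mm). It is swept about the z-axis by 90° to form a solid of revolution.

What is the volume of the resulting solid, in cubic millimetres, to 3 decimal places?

Volume = 5112.713 mm³

Profile (r,z), 4 vertices: (3.5,32) (11.5,2) (20,30) (17,34.5)
edge 0: (3.5,32)→(11.5,2)  cross = 3.5·2 − 11.5·32 = -361.0000; (r_i+r_j)·cross = 15·-361.0000 = -5415.0000
edge 1: (11.5,2)→(20,30)  cross = 11.5·30 − 20·2 = 305.0000; (r_i+r_j)·cross = 31.5·305.0000 = 9607.5000
edge 2: (20,30)→(17,34.5)  cross = 20·34.5 − 17·30 = 180.0000; (r_i+r_j)·cross = 37·180.0000 = 6660.0000
edge 3: (17,34.5)→(3.5,32)  cross = 17·32 − 3.5·34.5 = 423.2500; (r_i+r_j)·cross = 20.5·423.2500 = 8676.6250
Σcross = 547.2500 → A = |Σcross|/2 = 273.6250 mm²
Σ(r_i+r_j)·cross = 19529.1250 → first moment M = |Σ|/6 = 3254.8542
R_c = M/A = 3254.8542/273.6250 = 11.8953 mm
θ = 90° = 1.570796 rad
V = θ·R_c·A = 1.570796·11.8953·273.6250 = 5112.713 mm³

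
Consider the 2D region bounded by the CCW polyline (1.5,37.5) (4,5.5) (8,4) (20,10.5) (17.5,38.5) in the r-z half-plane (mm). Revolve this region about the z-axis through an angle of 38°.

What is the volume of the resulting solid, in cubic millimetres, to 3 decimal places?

Volume = 3576.137 mm³

Profile (r,z), 5 vertices: (1.5,37.5) (4,5.5) (8,4) (20,10.5) (17.5,38.5)
edge 0: (1.5,37.5)→(4,5.5)  cross = 1.5·5.5 − 4·37.5 = -141.7500; (r_i+r_j)·cross = 5.5·-141.7500 = -779.6250
edge 1: (4,5.5)→(8,4)  cross = 4·4 − 8·5.5 = -28.0000; (r_i+r_j)·cross = 12·-28.0000 = -336.0000
edge 2: (8,4)→(20,10.5)  cross = 8·10.5 − 20·4 = 4.0000; (r_i+r_j)·cross = 28·4.0000 = 112.0000
edge 3: (20,10.5)→(17.5,38.5)  cross = 20·38.5 − 17.5·10.5 = 586.2500; (r_i+r_j)·cross = 37.5·586.2500 = 21984.3750
edge 4: (17.5,38.5)→(1.5,37.5)  cross = 17.5·37.5 − 1.5·38.5 = 598.5000; (r_i+r_j)·cross = 19·598.5000 = 11371.5000
Σcross = 1019.0000 → A = |Σcross|/2 = 509.5000 mm²
Σ(r_i+r_j)·cross = 32352.2500 → first moment M = |Σ|/6 = 5392.0417
R_c = M/A = 5392.0417/509.5000 = 10.5830 mm
θ = 38° = 0.663225 rad
V = θ·R_c·A = 0.663225·10.5830·509.5000 = 3576.137 mm³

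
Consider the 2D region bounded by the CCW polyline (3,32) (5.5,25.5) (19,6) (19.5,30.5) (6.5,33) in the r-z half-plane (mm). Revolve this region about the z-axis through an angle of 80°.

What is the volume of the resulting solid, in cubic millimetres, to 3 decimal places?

Volume = 4307.647 mm³

Profile (r,z), 5 vertices: (3,32) (5.5,25.5) (19,6) (19.5,30.5) (6.5,33)
edge 0: (3,32)→(5.5,25.5)  cross = 3·25.5 − 5.5·32 = -99.5000; (r_i+r_j)·cross = 8.5·-99.5000 = -845.7500
edge 1: (5.5,25.5)→(19,6)  cross = 5.5·6 − 19·25.5 = -451.5000; (r_i+r_j)·cross = 24.5·-451.5000 = -11061.7500
edge 2: (19,6)→(19.5,30.5)  cross = 19·30.5 − 19.5·6 = 462.5000; (r_i+r_j)·cross = 38.5·462.5000 = 17806.2500
edge 3: (19.5,30.5)→(6.5,33)  cross = 19.5·33 − 6.5·30.5 = 445.2500; (r_i+r_j)·cross = 26·445.2500 = 11576.5000
edge 4: (6.5,33)→(3,32)  cross = 6.5·32 − 3·33 = 109.0000; (r_i+r_j)·cross = 9.5·109.0000 = 1035.5000
Σcross = 465.7500 → A = |Σcross|/2 = 232.8750 mm²
Σ(r_i+r_j)·cross = 18510.7500 → first moment M = |Σ|/6 = 3085.1250
R_c = M/A = 3085.1250/232.8750 = 13.2480 mm
θ = 80° = 1.396263 rad
V = θ·R_c·A = 1.396263·13.2480·232.8750 = 4307.647 mm³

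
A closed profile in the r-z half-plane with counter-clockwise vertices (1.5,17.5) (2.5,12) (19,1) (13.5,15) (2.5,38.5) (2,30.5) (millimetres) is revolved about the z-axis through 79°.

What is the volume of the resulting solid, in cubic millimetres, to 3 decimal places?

Profile (r,z), 6 vertices: (1.5,17.5) (2.5,12) (19,1) (13.5,15) (2.5,38.5) (2,30.5)
edge 0: (1.5,17.5)→(2.5,12)  cross = 1.5·12 − 2.5·17.5 = -25.7500; (r_i+r_j)·cross = 4·-25.7500 = -103.0000
edge 1: (2.5,12)→(19,1)  cross = 2.5·1 − 19·12 = -225.5000; (r_i+r_j)·cross = 21.5·-225.5000 = -4848.2500
edge 2: (19,1)→(13.5,15)  cross = 19·15 − 13.5·1 = 271.5000; (r_i+r_j)·cross = 32.5·271.5000 = 8823.7500
edge 3: (13.5,15)→(2.5,38.5)  cross = 13.5·38.5 − 2.5·15 = 482.2500; (r_i+r_j)·cross = 16·482.2500 = 7716.0000
edge 4: (2.5,38.5)→(2,30.5)  cross = 2.5·30.5 − 2·38.5 = -0.7500; (r_i+r_j)·cross = 4.5·-0.7500 = -3.3750
edge 5: (2,30.5)→(1.5,17.5)  cross = 2·17.5 − 1.5·30.5 = -10.7500; (r_i+r_j)·cross = 3.5·-10.7500 = -37.6250
Σcross = 491.0000 → A = |Σcross|/2 = 245.5000 mm²
Σ(r_i+r_j)·cross = 11547.5000 → first moment M = |Σ|/6 = 1924.5833
R_c = M/A = 1924.5833/245.5000 = 7.8394 mm
θ = 79° = 1.378810 rad
V = θ·R_c·A = 1.378810·7.8394·245.5000 = 2653.635 mm³

Volume = 2653.635 mm³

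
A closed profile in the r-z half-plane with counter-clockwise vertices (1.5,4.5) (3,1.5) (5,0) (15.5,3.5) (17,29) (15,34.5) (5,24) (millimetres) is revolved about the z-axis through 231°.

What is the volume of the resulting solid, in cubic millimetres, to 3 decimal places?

Profile (r,z), 7 vertices: (1.5,4.5) (3,1.5) (5,0) (15.5,3.5) (17,29) (15,34.5) (5,24)
edge 0: (1.5,4.5)→(3,1.5)  cross = 1.5·1.5 − 3·4.5 = -11.2500; (r_i+r_j)·cross = 4.5·-11.2500 = -50.6250
edge 1: (3,1.5)→(5,0)  cross = 3·0 − 5·1.5 = -7.5000; (r_i+r_j)·cross = 8·-7.5000 = -60.0000
edge 2: (5,0)→(15.5,3.5)  cross = 5·3.5 − 15.5·0 = 17.5000; (r_i+r_j)·cross = 20.5·17.5000 = 358.7500
edge 3: (15.5,3.5)→(17,29)  cross = 15.5·29 − 17·3.5 = 390.0000; (r_i+r_j)·cross = 32.5·390.0000 = 12675.0000
edge 4: (17,29)→(15,34.5)  cross = 17·34.5 − 15·29 = 151.5000; (r_i+r_j)·cross = 32·151.5000 = 4848.0000
edge 5: (15,34.5)→(5,24)  cross = 15·24 − 5·34.5 = 187.5000; (r_i+r_j)·cross = 20·187.5000 = 3750.0000
edge 6: (5,24)→(1.5,4.5)  cross = 5·4.5 − 1.5·24 = -13.5000; (r_i+r_j)·cross = 6.5·-13.5000 = -87.7500
Σcross = 714.2500 → A = |Σcross|/2 = 357.1250 mm²
Σ(r_i+r_j)·cross = 21433.3750 → first moment M = |Σ|/6 = 3572.2292
R_c = M/A = 3572.2292/357.1250 = 10.0027 mm
θ = 231° = 4.031711 rad
V = θ·R_c·A = 4.031711·10.0027·357.1250 = 14402.194 mm³

Volume = 14402.194 mm³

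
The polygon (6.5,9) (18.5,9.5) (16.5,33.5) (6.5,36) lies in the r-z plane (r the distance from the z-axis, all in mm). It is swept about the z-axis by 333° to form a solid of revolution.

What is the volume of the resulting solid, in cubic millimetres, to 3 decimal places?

Volume = 19332.955 mm³

Profile (r,z), 4 vertices: (6.5,9) (18.5,9.5) (16.5,33.5) (6.5,36)
edge 0: (6.5,9)→(18.5,9.5)  cross = 6.5·9.5 − 18.5·9 = -104.7500; (r_i+r_j)·cross = 25·-104.7500 = -2618.7500
edge 1: (18.5,9.5)→(16.5,33.5)  cross = 18.5·33.5 − 16.5·9.5 = 463.0000; (r_i+r_j)·cross = 35·463.0000 = 16205.0000
edge 2: (16.5,33.5)→(6.5,36)  cross = 16.5·36 − 6.5·33.5 = 376.2500; (r_i+r_j)·cross = 23·376.2500 = 8653.7500
edge 3: (6.5,36)→(6.5,9)  cross = 6.5·9 − 6.5·36 = -175.5000; (r_i+r_j)·cross = 13·-175.5000 = -2281.5000
Σcross = 559.0000 → A = |Σcross|/2 = 279.5000 mm²
Σ(r_i+r_j)·cross = 19958.5000 → first moment M = |Σ|/6 = 3326.4167
R_c = M/A = 3326.4167/279.5000 = 11.9013 mm
θ = 333° = 5.811946 rad
V = θ·R_c·A = 5.811946·11.9013·279.5000 = 19332.955 mm³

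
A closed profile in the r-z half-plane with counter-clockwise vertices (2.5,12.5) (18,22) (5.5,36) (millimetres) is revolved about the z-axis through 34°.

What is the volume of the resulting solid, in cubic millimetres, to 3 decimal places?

Volume = 863.365 mm³

Profile (r,z), 3 vertices: (2.5,12.5) (18,22) (5.5,36)
edge 0: (2.5,12.5)→(18,22)  cross = 2.5·22 − 18·12.5 = -170.0000; (r_i+r_j)·cross = 20.5·-170.0000 = -3485.0000
edge 1: (18,22)→(5.5,36)  cross = 18·36 − 5.5·22 = 527.0000; (r_i+r_j)·cross = 23.5·527.0000 = 12384.5000
edge 2: (5.5,36)→(2.5,12.5)  cross = 5.5·12.5 − 2.5·36 = -21.2500; (r_i+r_j)·cross = 8·-21.2500 = -170.0000
Σcross = 335.7500 → A = |Σcross|/2 = 167.8750 mm²
Σ(r_i+r_j)·cross = 8729.5000 → first moment M = |Σ|/6 = 1454.9167
R_c = M/A = 1454.9167/167.8750 = 8.6667 mm
θ = 34° = 0.593412 rad
V = θ·R_c·A = 0.593412·8.6667·167.8750 = 863.365 mm³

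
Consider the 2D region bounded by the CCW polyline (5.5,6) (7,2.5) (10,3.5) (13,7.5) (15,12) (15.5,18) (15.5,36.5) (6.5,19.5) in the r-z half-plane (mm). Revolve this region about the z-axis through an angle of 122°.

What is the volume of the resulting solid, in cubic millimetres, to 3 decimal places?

Volume = 4825.397 mm³

Profile (r,z), 8 vertices: (5.5,6) (7,2.5) (10,3.5) (13,7.5) (15,12) (15.5,18) (15.5,36.5) (6.5,19.5)
edge 0: (5.5,6)→(7,2.5)  cross = 5.5·2.5 − 7·6 = -28.2500; (r_i+r_j)·cross = 12.5·-28.2500 = -353.1250
edge 1: (7,2.5)→(10,3.5)  cross = 7·3.5 − 10·2.5 = -0.5000; (r_i+r_j)·cross = 17·-0.5000 = -8.5000
edge 2: (10,3.5)→(13,7.5)  cross = 10·7.5 − 13·3.5 = 29.5000; (r_i+r_j)·cross = 23·29.5000 = 678.5000
edge 3: (13,7.5)→(15,12)  cross = 13·12 − 15·7.5 = 43.5000; (r_i+r_j)·cross = 28·43.5000 = 1218.0000
edge 4: (15,12)→(15.5,18)  cross = 15·18 − 15.5·12 = 84.0000; (r_i+r_j)·cross = 30.5·84.0000 = 2562.0000
edge 5: (15.5,18)→(15.5,36.5)  cross = 15.5·36.5 − 15.5·18 = 286.7500; (r_i+r_j)·cross = 31·286.7500 = 8889.2500
edge 6: (15.5,36.5)→(6.5,19.5)  cross = 15.5·19.5 − 6.5·36.5 = 65.0000; (r_i+r_j)·cross = 22·65.0000 = 1430.0000
edge 7: (6.5,19.5)→(5.5,6)  cross = 6.5·6 − 5.5·19.5 = -68.2500; (r_i+r_j)·cross = 12·-68.2500 = -819.0000
Σcross = 411.7500 → A = |Σcross|/2 = 205.8750 mm²
Σ(r_i+r_j)·cross = 13597.1250 → first moment M = |Σ|/6 = 2266.1875
R_c = M/A = 2266.1875/205.8750 = 11.0076 mm
θ = 122° = 2.129302 rad
V = θ·R_c·A = 2.129302·11.0076·205.8750 = 4825.397 mm³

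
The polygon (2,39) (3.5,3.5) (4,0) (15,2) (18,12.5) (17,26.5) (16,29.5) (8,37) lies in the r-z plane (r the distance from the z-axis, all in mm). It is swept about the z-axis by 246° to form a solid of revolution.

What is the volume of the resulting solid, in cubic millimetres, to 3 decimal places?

Volume = 19373.211 mm³

Profile (r,z), 8 vertices: (2,39) (3.5,3.5) (4,0) (15,2) (18,12.5) (17,26.5) (16,29.5) (8,37)
edge 0: (2,39)→(3.5,3.5)  cross = 2·3.5 − 3.5·39 = -129.5000; (r_i+r_j)·cross = 5.5·-129.5000 = -712.2500
edge 1: (3.5,3.5)→(4,0)  cross = 3.5·0 − 4·3.5 = -14.0000; (r_i+r_j)·cross = 7.5·-14.0000 = -105.0000
edge 2: (4,0)→(15,2)  cross = 4·2 − 15·0 = 8.0000; (r_i+r_j)·cross = 19·8.0000 = 152.0000
edge 3: (15,2)→(18,12.5)  cross = 15·12.5 − 18·2 = 151.5000; (r_i+r_j)·cross = 33·151.5000 = 4999.5000
edge 4: (18,12.5)→(17,26.5)  cross = 18·26.5 − 17·12.5 = 264.5000; (r_i+r_j)·cross = 35·264.5000 = 9257.5000
edge 5: (17,26.5)→(16,29.5)  cross = 17·29.5 − 16·26.5 = 77.5000; (r_i+r_j)·cross = 33·77.5000 = 2557.5000
edge 6: (16,29.5)→(8,37)  cross = 16·37 − 8·29.5 = 356.0000; (r_i+r_j)·cross = 24·356.0000 = 8544.0000
edge 7: (8,37)→(2,39)  cross = 8·39 − 2·37 = 238.0000; (r_i+r_j)·cross = 10·238.0000 = 2380.0000
Σcross = 952.0000 → A = |Σcross|/2 = 476.0000 mm²
Σ(r_i+r_j)·cross = 27073.2500 → first moment M = |Σ|/6 = 4512.2083
R_c = M/A = 4512.2083/476.0000 = 9.4794 mm
θ = 246° = 4.293510 rad
V = θ·R_c·A = 4.293510·9.4794·476.0000 = 19373.211 mm³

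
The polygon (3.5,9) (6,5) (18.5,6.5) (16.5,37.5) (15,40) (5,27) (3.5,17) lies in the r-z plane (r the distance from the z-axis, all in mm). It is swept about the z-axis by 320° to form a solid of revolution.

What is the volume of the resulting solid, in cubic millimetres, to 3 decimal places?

Profile (r,z), 7 vertices: (3.5,9) (6,5) (18.5,6.5) (16.5,37.5) (15,40) (5,27) (3.5,17)
edge 0: (3.5,9)→(6,5)  cross = 3.5·5 − 6·9 = -36.5000; (r_i+r_j)·cross = 9.5·-36.5000 = -346.7500
edge 1: (6,5)→(18.5,6.5)  cross = 6·6.5 − 18.5·5 = -53.5000; (r_i+r_j)·cross = 24.5·-53.5000 = -1310.7500
edge 2: (18.5,6.5)→(16.5,37.5)  cross = 18.5·37.5 − 16.5·6.5 = 586.5000; (r_i+r_j)·cross = 35·586.5000 = 20527.5000
edge 3: (16.5,37.5)→(15,40)  cross = 16.5·40 − 15·37.5 = 97.5000; (r_i+r_j)·cross = 31.5·97.5000 = 3071.2500
edge 4: (15,40)→(5,27)  cross = 15·27 − 5·40 = 205.0000; (r_i+r_j)·cross = 20·205.0000 = 4100.0000
edge 5: (5,27)→(3.5,17)  cross = 5·17 − 3.5·27 = -9.5000; (r_i+r_j)·cross = 8.5·-9.5000 = -80.7500
edge 6: (3.5,17)→(3.5,9)  cross = 3.5·9 − 3.5·17 = -28.0000; (r_i+r_j)·cross = 7·-28.0000 = -196.0000
Σcross = 761.5000 → A = |Σcross|/2 = 380.7500 mm²
Σ(r_i+r_j)·cross = 25764.5000 → first moment M = |Σ|/6 = 4294.0833
R_c = M/A = 4294.0833/380.7500 = 11.2780 mm
θ = 320° = 5.585054 rad
V = θ·R_c·A = 5.585054·11.2780·380.7500 = 23982.686 mm³

Volume = 23982.686 mm³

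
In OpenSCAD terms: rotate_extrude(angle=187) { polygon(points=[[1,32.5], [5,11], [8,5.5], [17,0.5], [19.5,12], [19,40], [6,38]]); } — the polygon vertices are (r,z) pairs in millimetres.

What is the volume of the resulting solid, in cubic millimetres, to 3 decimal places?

Volume = 20430.153 mm³

Profile (r,z), 7 vertices: (1,32.5) (5,11) (8,5.5) (17,0.5) (19.5,12) (19,40) (6,38)
edge 0: (1,32.5)→(5,11)  cross = 1·11 − 5·32.5 = -151.5000; (r_i+r_j)·cross = 6·-151.5000 = -909.0000
edge 1: (5,11)→(8,5.5)  cross = 5·5.5 − 8·11 = -60.5000; (r_i+r_j)·cross = 13·-60.5000 = -786.5000
edge 2: (8,5.5)→(17,0.5)  cross = 8·0.5 − 17·5.5 = -89.5000; (r_i+r_j)·cross = 25·-89.5000 = -2237.5000
edge 3: (17,0.5)→(19.5,12)  cross = 17·12 − 19.5·0.5 = 194.2500; (r_i+r_j)·cross = 36.5·194.2500 = 7090.1250
edge 4: (19.5,12)→(19,40)  cross = 19.5·40 − 19·12 = 552.0000; (r_i+r_j)·cross = 38.5·552.0000 = 21252.0000
edge 5: (19,40)→(6,38)  cross = 19·38 − 6·40 = 482.0000; (r_i+r_j)·cross = 25·482.0000 = 12050.0000
edge 6: (6,38)→(1,32.5)  cross = 6·32.5 − 1·38 = 157.0000; (r_i+r_j)·cross = 7·157.0000 = 1099.0000
Σcross = 1083.7500 → A = |Σcross|/2 = 541.8750 mm²
Σ(r_i+r_j)·cross = 37558.1250 → first moment M = |Σ|/6 = 6259.6875
R_c = M/A = 6259.6875/541.8750 = 11.5519 mm
θ = 187° = 3.263766 rad
V = θ·R_c·A = 3.263766·11.5519·541.8750 = 20430.153 mm³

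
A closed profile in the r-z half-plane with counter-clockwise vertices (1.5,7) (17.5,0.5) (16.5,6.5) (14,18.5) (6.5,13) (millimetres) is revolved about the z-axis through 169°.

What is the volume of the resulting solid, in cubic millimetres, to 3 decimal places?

Profile (r,z), 5 vertices: (1.5,7) (17.5,0.5) (16.5,6.5) (14,18.5) (6.5,13)
edge 0: (1.5,7)→(17.5,0.5)  cross = 1.5·0.5 − 17.5·7 = -121.7500; (r_i+r_j)·cross = 19·-121.7500 = -2313.2500
edge 1: (17.5,0.5)→(16.5,6.5)  cross = 17.5·6.5 − 16.5·0.5 = 105.5000; (r_i+r_j)·cross = 34·105.5000 = 3587.0000
edge 2: (16.5,6.5)→(14,18.5)  cross = 16.5·18.5 − 14·6.5 = 214.2500; (r_i+r_j)·cross = 30.5·214.2500 = 6534.6250
edge 3: (14,18.5)→(6.5,13)  cross = 14·13 − 6.5·18.5 = 61.7500; (r_i+r_j)·cross = 20.5·61.7500 = 1265.8750
edge 4: (6.5,13)→(1.5,7)  cross = 6.5·7 − 1.5·13 = 26.0000; (r_i+r_j)·cross = 8·26.0000 = 208.0000
Σcross = 285.7500 → A = |Σcross|/2 = 142.8750 mm²
Σ(r_i+r_j)·cross = 9282.2500 → first moment M = |Σ|/6 = 1547.0417
R_c = M/A = 1547.0417/142.8750 = 10.8279 mm
θ = 169° = 2.949606 rad
V = θ·R_c·A = 2.949606·10.8279·142.8750 = 4563.164 mm³

Volume = 4563.164 mm³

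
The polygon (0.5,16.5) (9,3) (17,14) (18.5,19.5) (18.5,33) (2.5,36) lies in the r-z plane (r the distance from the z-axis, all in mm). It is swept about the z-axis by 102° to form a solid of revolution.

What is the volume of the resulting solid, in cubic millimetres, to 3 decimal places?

Volume = 7326.041 mm³

Profile (r,z), 6 vertices: (0.5,16.5) (9,3) (17,14) (18.5,19.5) (18.5,33) (2.5,36)
edge 0: (0.5,16.5)→(9,3)  cross = 0.5·3 − 9·16.5 = -147.0000; (r_i+r_j)·cross = 9.5·-147.0000 = -1396.5000
edge 1: (9,3)→(17,14)  cross = 9·14 − 17·3 = 75.0000; (r_i+r_j)·cross = 26·75.0000 = 1950.0000
edge 2: (17,14)→(18.5,19.5)  cross = 17·19.5 − 18.5·14 = 72.5000; (r_i+r_j)·cross = 35.5·72.5000 = 2573.7500
edge 3: (18.5,19.5)→(18.5,33)  cross = 18.5·33 − 18.5·19.5 = 249.7500; (r_i+r_j)·cross = 37·249.7500 = 9240.7500
edge 4: (18.5,33)→(2.5,36)  cross = 18.5·36 − 2.5·33 = 583.5000; (r_i+r_j)·cross = 21·583.5000 = 12253.5000
edge 5: (2.5,36)→(0.5,16.5)  cross = 2.5·16.5 − 0.5·36 = 23.2500; (r_i+r_j)·cross = 3·23.2500 = 69.7500
Σcross = 857.0000 → A = |Σcross|/2 = 428.5000 mm²
Σ(r_i+r_j)·cross = 24691.2500 → first moment M = |Σ|/6 = 4115.2083
R_c = M/A = 4115.2083/428.5000 = 9.6038 mm
θ = 102° = 1.780236 rad
V = θ·R_c·A = 1.780236·9.6038·428.5000 = 7326.041 mm³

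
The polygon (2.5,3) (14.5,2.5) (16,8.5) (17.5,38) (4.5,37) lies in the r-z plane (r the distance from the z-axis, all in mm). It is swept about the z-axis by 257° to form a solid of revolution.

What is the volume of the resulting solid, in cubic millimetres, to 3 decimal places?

Profile (r,z), 5 vertices: (2.5,3) (14.5,2.5) (16,8.5) (17.5,38) (4.5,37)
edge 0: (2.5,3)→(14.5,2.5)  cross = 2.5·2.5 − 14.5·3 = -37.2500; (r_i+r_j)·cross = 17·-37.2500 = -633.2500
edge 1: (14.5,2.5)→(16,8.5)  cross = 14.5·8.5 − 16·2.5 = 83.2500; (r_i+r_j)·cross = 30.5·83.2500 = 2539.1250
edge 2: (16,8.5)→(17.5,38)  cross = 16·38 − 17.5·8.5 = 459.2500; (r_i+r_j)·cross = 33.5·459.2500 = 15384.8750
edge 3: (17.5,38)→(4.5,37)  cross = 17.5·37 − 4.5·38 = 476.5000; (r_i+r_j)·cross = 22·476.5000 = 10483.0000
edge 4: (4.5,37)→(2.5,3)  cross = 4.5·3 − 2.5·37 = -79.0000; (r_i+r_j)·cross = 7·-79.0000 = -553.0000
Σcross = 902.7500 → A = |Σcross|/2 = 451.3750 mm²
Σ(r_i+r_j)·cross = 27220.7500 → first moment M = |Σ|/6 = 4536.7917
R_c = M/A = 4536.7917/451.3750 = 10.0510 mm
θ = 257° = 4.485496 rad
V = θ·R_c·A = 4.485496·10.0510·451.3750 = 20349.762 mm³

Volume = 20349.762 mm³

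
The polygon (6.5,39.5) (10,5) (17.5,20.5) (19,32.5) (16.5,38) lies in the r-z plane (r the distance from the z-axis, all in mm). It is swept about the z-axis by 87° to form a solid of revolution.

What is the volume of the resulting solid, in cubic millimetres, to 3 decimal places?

Volume = 4984.521 mm³

Profile (r,z), 5 vertices: (6.5,39.5) (10,5) (17.5,20.5) (19,32.5) (16.5,38)
edge 0: (6.5,39.5)→(10,5)  cross = 6.5·5 − 10·39.5 = -362.5000; (r_i+r_j)·cross = 16.5·-362.5000 = -5981.2500
edge 1: (10,5)→(17.5,20.5)  cross = 10·20.5 − 17.5·5 = 117.5000; (r_i+r_j)·cross = 27.5·117.5000 = 3231.2500
edge 2: (17.5,20.5)→(19,32.5)  cross = 17.5·32.5 − 19·20.5 = 179.2500; (r_i+r_j)·cross = 36.5·179.2500 = 6542.6250
edge 3: (19,32.5)→(16.5,38)  cross = 19·38 − 16.5·32.5 = 185.7500; (r_i+r_j)·cross = 35.5·185.7500 = 6594.1250
edge 4: (16.5,38)→(6.5,39.5)  cross = 16.5·39.5 − 6.5·38 = 404.7500; (r_i+r_j)·cross = 23·404.7500 = 9309.2500
Σcross = 524.7500 → A = |Σcross|/2 = 262.3750 mm²
Σ(r_i+r_j)·cross = 19696.0000 → first moment M = |Σ|/6 = 3282.6667
R_c = M/A = 3282.6667/262.3750 = 12.5114 mm
θ = 87° = 1.518436 rad
V = θ·R_c·A = 1.518436·12.5114·262.3750 = 4984.521 mm³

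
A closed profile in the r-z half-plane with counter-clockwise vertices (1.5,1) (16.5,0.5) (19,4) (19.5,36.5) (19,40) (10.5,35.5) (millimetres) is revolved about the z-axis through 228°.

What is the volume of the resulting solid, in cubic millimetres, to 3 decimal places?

Volume = 23706.319 mm³

Profile (r,z), 6 vertices: (1.5,1) (16.5,0.5) (19,4) (19.5,36.5) (19,40) (10.5,35.5)
edge 0: (1.5,1)→(16.5,0.5)  cross = 1.5·0.5 − 16.5·1 = -15.7500; (r_i+r_j)·cross = 18·-15.7500 = -283.5000
edge 1: (16.5,0.5)→(19,4)  cross = 16.5·4 − 19·0.5 = 56.5000; (r_i+r_j)·cross = 35.5·56.5000 = 2005.7500
edge 2: (19,4)→(19.5,36.5)  cross = 19·36.5 − 19.5·4 = 615.5000; (r_i+r_j)·cross = 38.5·615.5000 = 23696.7500
edge 3: (19.5,36.5)→(19,40)  cross = 19.5·40 − 19·36.5 = 86.5000; (r_i+r_j)·cross = 38.5·86.5000 = 3330.2500
edge 4: (19,40)→(10.5,35.5)  cross = 19·35.5 − 10.5·40 = 254.5000; (r_i+r_j)·cross = 29.5·254.5000 = 7507.7500
edge 5: (10.5,35.5)→(1.5,1)  cross = 10.5·1 − 1.5·35.5 = -42.7500; (r_i+r_j)·cross = 12·-42.7500 = -513.0000
Σcross = 954.5000 → A = |Σcross|/2 = 477.2500 mm²
Σ(r_i+r_j)·cross = 35744.0000 → first moment M = |Σ|/6 = 5957.3333
R_c = M/A = 5957.3333/477.2500 = 12.4826 mm
θ = 228° = 3.979351 rad
V = θ·R_c·A = 3.979351·12.4826·477.2500 = 23706.319 mm³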